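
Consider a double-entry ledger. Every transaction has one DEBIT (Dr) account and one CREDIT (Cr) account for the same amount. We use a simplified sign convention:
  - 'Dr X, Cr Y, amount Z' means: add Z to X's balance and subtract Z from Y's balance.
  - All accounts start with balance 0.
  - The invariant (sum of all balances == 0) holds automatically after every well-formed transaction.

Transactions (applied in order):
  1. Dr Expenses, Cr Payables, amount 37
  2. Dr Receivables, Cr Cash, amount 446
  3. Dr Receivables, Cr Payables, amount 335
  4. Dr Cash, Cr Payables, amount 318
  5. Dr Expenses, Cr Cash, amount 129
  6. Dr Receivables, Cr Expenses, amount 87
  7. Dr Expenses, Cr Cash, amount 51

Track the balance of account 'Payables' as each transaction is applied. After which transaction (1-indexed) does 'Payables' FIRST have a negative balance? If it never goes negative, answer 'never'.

Answer: 1

Derivation:
After txn 1: Payables=-37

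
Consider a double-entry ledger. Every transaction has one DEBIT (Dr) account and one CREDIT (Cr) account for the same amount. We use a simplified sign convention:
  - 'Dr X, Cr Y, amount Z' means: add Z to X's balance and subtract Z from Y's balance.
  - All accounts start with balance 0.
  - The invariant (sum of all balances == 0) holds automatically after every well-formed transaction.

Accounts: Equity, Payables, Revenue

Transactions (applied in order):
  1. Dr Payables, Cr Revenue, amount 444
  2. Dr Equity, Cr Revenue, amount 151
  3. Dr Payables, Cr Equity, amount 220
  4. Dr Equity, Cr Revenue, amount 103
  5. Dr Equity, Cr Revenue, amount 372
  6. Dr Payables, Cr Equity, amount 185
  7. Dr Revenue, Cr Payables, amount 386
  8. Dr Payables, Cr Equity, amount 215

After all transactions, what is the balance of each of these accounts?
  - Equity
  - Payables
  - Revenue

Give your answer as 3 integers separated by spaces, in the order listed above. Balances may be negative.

Answer: 6 678 -684

Derivation:
After txn 1 (Dr Payables, Cr Revenue, amount 444): Payables=444 Revenue=-444
After txn 2 (Dr Equity, Cr Revenue, amount 151): Equity=151 Payables=444 Revenue=-595
After txn 3 (Dr Payables, Cr Equity, amount 220): Equity=-69 Payables=664 Revenue=-595
After txn 4 (Dr Equity, Cr Revenue, amount 103): Equity=34 Payables=664 Revenue=-698
After txn 5 (Dr Equity, Cr Revenue, amount 372): Equity=406 Payables=664 Revenue=-1070
After txn 6 (Dr Payables, Cr Equity, amount 185): Equity=221 Payables=849 Revenue=-1070
After txn 7 (Dr Revenue, Cr Payables, amount 386): Equity=221 Payables=463 Revenue=-684
After txn 8 (Dr Payables, Cr Equity, amount 215): Equity=6 Payables=678 Revenue=-684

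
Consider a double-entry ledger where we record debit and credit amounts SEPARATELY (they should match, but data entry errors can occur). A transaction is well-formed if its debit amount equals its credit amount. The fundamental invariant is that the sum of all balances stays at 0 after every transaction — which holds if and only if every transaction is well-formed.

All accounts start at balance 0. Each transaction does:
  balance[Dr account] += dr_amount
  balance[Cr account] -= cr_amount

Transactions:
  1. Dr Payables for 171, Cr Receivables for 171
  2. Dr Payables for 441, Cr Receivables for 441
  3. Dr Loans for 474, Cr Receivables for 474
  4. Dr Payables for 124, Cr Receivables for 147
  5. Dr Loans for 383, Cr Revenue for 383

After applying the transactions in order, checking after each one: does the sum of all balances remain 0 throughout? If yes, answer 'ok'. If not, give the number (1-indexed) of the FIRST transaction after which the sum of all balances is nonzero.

After txn 1: dr=171 cr=171 sum_balances=0
After txn 2: dr=441 cr=441 sum_balances=0
After txn 3: dr=474 cr=474 sum_balances=0
After txn 4: dr=124 cr=147 sum_balances=-23
After txn 5: dr=383 cr=383 sum_balances=-23

Answer: 4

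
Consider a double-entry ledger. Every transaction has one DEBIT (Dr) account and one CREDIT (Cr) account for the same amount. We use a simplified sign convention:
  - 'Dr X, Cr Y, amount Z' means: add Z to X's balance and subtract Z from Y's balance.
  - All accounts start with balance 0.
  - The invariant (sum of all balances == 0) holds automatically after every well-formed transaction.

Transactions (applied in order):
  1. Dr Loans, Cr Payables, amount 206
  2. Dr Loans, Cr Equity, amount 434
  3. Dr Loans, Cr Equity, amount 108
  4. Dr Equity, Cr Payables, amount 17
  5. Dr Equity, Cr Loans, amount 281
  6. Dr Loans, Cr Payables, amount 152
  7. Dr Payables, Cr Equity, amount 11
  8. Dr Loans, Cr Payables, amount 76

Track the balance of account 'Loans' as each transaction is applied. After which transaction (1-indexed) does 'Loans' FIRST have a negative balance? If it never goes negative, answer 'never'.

Answer: never

Derivation:
After txn 1: Loans=206
After txn 2: Loans=640
After txn 3: Loans=748
After txn 4: Loans=748
After txn 5: Loans=467
After txn 6: Loans=619
After txn 7: Loans=619
After txn 8: Loans=695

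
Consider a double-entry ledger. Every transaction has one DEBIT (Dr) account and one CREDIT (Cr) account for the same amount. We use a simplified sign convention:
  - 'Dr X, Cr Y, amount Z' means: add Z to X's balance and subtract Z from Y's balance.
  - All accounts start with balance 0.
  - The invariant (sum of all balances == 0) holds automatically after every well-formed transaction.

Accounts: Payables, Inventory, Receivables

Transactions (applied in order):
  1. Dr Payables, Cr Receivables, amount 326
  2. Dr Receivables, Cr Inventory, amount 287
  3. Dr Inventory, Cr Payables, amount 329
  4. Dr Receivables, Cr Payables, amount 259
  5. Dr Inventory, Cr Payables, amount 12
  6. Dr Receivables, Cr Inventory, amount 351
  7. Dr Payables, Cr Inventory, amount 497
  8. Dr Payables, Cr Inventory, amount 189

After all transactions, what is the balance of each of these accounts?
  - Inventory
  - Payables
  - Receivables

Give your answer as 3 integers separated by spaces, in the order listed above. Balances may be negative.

After txn 1 (Dr Payables, Cr Receivables, amount 326): Payables=326 Receivables=-326
After txn 2 (Dr Receivables, Cr Inventory, amount 287): Inventory=-287 Payables=326 Receivables=-39
After txn 3 (Dr Inventory, Cr Payables, amount 329): Inventory=42 Payables=-3 Receivables=-39
After txn 4 (Dr Receivables, Cr Payables, amount 259): Inventory=42 Payables=-262 Receivables=220
After txn 5 (Dr Inventory, Cr Payables, amount 12): Inventory=54 Payables=-274 Receivables=220
After txn 6 (Dr Receivables, Cr Inventory, amount 351): Inventory=-297 Payables=-274 Receivables=571
After txn 7 (Dr Payables, Cr Inventory, amount 497): Inventory=-794 Payables=223 Receivables=571
After txn 8 (Dr Payables, Cr Inventory, amount 189): Inventory=-983 Payables=412 Receivables=571

Answer: -983 412 571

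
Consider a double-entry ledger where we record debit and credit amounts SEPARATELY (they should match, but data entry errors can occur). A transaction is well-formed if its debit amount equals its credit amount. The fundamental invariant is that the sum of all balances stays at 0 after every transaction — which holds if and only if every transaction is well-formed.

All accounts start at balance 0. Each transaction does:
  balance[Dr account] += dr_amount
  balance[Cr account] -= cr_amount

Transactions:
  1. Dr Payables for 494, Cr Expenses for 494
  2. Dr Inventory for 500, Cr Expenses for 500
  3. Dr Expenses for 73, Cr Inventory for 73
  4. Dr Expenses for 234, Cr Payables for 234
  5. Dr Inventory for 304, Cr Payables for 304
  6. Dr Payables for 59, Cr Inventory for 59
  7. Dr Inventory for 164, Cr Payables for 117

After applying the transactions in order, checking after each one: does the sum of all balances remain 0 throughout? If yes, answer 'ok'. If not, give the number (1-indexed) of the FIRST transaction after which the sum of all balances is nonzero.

After txn 1: dr=494 cr=494 sum_balances=0
After txn 2: dr=500 cr=500 sum_balances=0
After txn 3: dr=73 cr=73 sum_balances=0
After txn 4: dr=234 cr=234 sum_balances=0
After txn 5: dr=304 cr=304 sum_balances=0
After txn 6: dr=59 cr=59 sum_balances=0
After txn 7: dr=164 cr=117 sum_balances=47

Answer: 7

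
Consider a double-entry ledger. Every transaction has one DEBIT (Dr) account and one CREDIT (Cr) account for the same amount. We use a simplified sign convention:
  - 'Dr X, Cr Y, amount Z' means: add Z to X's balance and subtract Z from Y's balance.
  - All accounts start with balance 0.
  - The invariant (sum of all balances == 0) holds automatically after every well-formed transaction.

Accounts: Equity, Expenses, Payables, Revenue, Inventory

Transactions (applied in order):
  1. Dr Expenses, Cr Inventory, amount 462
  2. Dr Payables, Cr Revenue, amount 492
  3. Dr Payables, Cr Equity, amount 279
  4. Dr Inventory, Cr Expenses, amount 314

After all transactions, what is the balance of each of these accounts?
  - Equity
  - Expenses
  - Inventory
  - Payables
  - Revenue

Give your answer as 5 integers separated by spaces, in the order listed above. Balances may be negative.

After txn 1 (Dr Expenses, Cr Inventory, amount 462): Expenses=462 Inventory=-462
After txn 2 (Dr Payables, Cr Revenue, amount 492): Expenses=462 Inventory=-462 Payables=492 Revenue=-492
After txn 3 (Dr Payables, Cr Equity, amount 279): Equity=-279 Expenses=462 Inventory=-462 Payables=771 Revenue=-492
After txn 4 (Dr Inventory, Cr Expenses, amount 314): Equity=-279 Expenses=148 Inventory=-148 Payables=771 Revenue=-492

Answer: -279 148 -148 771 -492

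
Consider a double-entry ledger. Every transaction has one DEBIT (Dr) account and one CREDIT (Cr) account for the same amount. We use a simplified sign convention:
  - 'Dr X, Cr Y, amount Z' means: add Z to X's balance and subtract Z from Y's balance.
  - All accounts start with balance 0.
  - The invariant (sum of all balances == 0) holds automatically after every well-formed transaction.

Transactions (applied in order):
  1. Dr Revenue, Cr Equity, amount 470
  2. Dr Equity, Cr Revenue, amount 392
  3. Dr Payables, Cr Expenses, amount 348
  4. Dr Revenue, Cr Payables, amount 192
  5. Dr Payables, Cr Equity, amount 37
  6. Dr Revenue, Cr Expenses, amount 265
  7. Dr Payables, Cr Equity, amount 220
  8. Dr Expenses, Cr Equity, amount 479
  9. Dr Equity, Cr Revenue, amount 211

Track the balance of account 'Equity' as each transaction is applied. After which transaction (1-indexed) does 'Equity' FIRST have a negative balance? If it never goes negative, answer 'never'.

Answer: 1

Derivation:
After txn 1: Equity=-470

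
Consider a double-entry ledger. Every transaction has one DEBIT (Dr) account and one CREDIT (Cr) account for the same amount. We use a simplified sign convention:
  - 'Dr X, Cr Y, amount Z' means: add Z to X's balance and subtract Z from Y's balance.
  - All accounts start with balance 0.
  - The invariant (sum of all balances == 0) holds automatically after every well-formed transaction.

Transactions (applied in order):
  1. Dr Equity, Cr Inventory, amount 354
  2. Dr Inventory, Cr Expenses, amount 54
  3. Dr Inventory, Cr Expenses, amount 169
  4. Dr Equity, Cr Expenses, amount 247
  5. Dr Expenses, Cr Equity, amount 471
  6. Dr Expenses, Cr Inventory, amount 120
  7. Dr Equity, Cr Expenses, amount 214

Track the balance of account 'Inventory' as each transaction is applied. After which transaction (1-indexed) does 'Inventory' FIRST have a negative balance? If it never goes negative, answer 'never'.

After txn 1: Inventory=-354

Answer: 1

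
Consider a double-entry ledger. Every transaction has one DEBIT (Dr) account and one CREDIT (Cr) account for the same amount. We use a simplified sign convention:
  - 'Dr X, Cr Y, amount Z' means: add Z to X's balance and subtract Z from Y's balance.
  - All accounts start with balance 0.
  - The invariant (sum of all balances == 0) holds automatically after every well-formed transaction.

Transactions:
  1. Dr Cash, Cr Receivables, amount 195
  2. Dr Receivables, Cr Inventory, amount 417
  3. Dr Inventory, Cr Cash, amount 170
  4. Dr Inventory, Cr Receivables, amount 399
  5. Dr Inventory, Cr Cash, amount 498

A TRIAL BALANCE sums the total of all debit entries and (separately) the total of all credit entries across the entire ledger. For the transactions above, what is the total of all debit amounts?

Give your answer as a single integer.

Answer: 1679

Derivation:
Txn 1: debit+=195
Txn 2: debit+=417
Txn 3: debit+=170
Txn 4: debit+=399
Txn 5: debit+=498
Total debits = 1679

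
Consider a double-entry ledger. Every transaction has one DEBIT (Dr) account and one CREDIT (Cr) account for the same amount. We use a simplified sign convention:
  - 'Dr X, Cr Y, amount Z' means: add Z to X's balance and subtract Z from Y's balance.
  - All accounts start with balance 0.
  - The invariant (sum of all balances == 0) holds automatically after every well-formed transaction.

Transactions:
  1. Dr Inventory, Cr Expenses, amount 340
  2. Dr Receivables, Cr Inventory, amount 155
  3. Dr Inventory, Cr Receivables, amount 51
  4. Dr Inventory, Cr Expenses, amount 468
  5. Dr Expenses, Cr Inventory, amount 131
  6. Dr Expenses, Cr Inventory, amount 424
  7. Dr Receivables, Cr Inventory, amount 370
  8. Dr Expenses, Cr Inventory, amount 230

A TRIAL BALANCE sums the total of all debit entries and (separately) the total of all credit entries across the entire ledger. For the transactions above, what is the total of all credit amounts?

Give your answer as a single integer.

Answer: 2169

Derivation:
Txn 1: credit+=340
Txn 2: credit+=155
Txn 3: credit+=51
Txn 4: credit+=468
Txn 5: credit+=131
Txn 6: credit+=424
Txn 7: credit+=370
Txn 8: credit+=230
Total credits = 2169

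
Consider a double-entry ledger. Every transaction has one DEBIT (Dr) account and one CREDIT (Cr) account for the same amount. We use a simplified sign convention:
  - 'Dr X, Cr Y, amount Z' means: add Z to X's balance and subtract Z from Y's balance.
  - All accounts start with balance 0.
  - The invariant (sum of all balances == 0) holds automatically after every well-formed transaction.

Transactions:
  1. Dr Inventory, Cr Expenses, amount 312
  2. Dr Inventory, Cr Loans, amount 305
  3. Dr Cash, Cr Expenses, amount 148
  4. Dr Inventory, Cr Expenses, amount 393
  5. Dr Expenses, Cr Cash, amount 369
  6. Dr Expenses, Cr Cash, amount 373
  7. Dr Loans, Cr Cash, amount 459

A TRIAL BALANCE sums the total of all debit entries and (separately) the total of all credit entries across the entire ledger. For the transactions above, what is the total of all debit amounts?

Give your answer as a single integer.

Txn 1: debit+=312
Txn 2: debit+=305
Txn 3: debit+=148
Txn 4: debit+=393
Txn 5: debit+=369
Txn 6: debit+=373
Txn 7: debit+=459
Total debits = 2359

Answer: 2359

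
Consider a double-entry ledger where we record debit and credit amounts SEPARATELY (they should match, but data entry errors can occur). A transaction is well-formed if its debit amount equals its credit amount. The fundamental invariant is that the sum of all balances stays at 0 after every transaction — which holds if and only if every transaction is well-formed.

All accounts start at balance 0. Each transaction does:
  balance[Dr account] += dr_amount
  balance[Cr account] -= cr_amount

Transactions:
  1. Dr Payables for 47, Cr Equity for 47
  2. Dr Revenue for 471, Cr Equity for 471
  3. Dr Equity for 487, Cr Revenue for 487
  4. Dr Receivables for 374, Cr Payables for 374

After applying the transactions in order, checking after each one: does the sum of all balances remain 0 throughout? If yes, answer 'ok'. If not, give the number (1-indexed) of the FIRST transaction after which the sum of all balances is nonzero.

Answer: ok

Derivation:
After txn 1: dr=47 cr=47 sum_balances=0
After txn 2: dr=471 cr=471 sum_balances=0
After txn 3: dr=487 cr=487 sum_balances=0
After txn 4: dr=374 cr=374 sum_balances=0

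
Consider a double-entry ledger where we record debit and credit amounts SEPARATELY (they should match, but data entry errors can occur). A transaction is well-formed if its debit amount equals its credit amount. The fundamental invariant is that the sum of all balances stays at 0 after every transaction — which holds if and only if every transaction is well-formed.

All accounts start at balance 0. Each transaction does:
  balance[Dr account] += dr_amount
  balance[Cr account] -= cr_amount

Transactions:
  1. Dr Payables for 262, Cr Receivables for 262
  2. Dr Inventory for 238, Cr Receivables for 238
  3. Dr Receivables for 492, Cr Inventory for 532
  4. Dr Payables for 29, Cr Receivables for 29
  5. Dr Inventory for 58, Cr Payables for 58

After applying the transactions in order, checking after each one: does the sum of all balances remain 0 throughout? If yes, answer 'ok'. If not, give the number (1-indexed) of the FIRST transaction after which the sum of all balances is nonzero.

After txn 1: dr=262 cr=262 sum_balances=0
After txn 2: dr=238 cr=238 sum_balances=0
After txn 3: dr=492 cr=532 sum_balances=-40
After txn 4: dr=29 cr=29 sum_balances=-40
After txn 5: dr=58 cr=58 sum_balances=-40

Answer: 3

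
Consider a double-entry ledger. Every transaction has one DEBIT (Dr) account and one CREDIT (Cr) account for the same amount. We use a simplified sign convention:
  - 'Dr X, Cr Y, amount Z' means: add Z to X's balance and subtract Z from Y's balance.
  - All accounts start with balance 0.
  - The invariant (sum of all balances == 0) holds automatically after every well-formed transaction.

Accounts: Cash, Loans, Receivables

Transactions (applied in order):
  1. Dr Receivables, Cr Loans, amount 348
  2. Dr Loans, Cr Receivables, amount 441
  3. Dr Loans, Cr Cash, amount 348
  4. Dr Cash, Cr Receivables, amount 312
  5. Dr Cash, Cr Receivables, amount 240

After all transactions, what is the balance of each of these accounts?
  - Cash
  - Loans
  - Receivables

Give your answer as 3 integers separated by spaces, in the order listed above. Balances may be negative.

After txn 1 (Dr Receivables, Cr Loans, amount 348): Loans=-348 Receivables=348
After txn 2 (Dr Loans, Cr Receivables, amount 441): Loans=93 Receivables=-93
After txn 3 (Dr Loans, Cr Cash, amount 348): Cash=-348 Loans=441 Receivables=-93
After txn 4 (Dr Cash, Cr Receivables, amount 312): Cash=-36 Loans=441 Receivables=-405
After txn 5 (Dr Cash, Cr Receivables, amount 240): Cash=204 Loans=441 Receivables=-645

Answer: 204 441 -645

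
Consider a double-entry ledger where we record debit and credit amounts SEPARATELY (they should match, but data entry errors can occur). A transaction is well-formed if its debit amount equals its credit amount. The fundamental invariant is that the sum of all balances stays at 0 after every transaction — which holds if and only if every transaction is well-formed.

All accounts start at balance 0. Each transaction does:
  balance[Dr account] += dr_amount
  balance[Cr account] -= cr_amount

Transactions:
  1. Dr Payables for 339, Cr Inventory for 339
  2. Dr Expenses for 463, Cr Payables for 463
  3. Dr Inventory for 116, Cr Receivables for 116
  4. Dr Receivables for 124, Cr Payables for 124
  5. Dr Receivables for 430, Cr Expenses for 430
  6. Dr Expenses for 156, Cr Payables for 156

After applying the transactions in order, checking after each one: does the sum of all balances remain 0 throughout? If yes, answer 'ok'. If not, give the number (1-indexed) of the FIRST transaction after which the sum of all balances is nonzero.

Answer: ok

Derivation:
After txn 1: dr=339 cr=339 sum_balances=0
After txn 2: dr=463 cr=463 sum_balances=0
After txn 3: dr=116 cr=116 sum_balances=0
After txn 4: dr=124 cr=124 sum_balances=0
After txn 5: dr=430 cr=430 sum_balances=0
After txn 6: dr=156 cr=156 sum_balances=0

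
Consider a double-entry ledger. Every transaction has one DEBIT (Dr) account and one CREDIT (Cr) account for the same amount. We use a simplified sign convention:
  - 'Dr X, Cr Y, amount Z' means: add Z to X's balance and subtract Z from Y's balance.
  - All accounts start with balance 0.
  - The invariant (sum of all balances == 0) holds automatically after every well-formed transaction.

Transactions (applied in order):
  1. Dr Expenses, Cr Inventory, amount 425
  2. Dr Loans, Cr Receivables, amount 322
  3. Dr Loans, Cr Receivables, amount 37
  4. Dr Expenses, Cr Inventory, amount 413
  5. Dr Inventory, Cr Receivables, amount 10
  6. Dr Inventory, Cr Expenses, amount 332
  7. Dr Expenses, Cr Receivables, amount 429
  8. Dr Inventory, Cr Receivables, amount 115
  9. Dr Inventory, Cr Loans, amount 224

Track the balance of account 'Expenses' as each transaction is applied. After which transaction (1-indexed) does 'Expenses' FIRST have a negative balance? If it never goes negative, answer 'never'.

Answer: never

Derivation:
After txn 1: Expenses=425
After txn 2: Expenses=425
After txn 3: Expenses=425
After txn 4: Expenses=838
After txn 5: Expenses=838
After txn 6: Expenses=506
After txn 7: Expenses=935
After txn 8: Expenses=935
After txn 9: Expenses=935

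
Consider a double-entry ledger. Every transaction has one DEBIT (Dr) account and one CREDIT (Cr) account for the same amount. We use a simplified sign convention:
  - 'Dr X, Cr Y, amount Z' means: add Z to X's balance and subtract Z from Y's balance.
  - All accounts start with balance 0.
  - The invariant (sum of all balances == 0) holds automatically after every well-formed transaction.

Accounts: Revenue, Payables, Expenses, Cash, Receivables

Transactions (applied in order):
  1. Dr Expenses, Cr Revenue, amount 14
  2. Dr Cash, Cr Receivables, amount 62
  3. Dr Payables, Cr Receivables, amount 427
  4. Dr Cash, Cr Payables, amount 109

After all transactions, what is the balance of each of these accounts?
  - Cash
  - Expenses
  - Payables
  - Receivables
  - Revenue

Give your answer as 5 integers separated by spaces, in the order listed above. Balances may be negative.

Answer: 171 14 318 -489 -14

Derivation:
After txn 1 (Dr Expenses, Cr Revenue, amount 14): Expenses=14 Revenue=-14
After txn 2 (Dr Cash, Cr Receivables, amount 62): Cash=62 Expenses=14 Receivables=-62 Revenue=-14
After txn 3 (Dr Payables, Cr Receivables, amount 427): Cash=62 Expenses=14 Payables=427 Receivables=-489 Revenue=-14
After txn 4 (Dr Cash, Cr Payables, amount 109): Cash=171 Expenses=14 Payables=318 Receivables=-489 Revenue=-14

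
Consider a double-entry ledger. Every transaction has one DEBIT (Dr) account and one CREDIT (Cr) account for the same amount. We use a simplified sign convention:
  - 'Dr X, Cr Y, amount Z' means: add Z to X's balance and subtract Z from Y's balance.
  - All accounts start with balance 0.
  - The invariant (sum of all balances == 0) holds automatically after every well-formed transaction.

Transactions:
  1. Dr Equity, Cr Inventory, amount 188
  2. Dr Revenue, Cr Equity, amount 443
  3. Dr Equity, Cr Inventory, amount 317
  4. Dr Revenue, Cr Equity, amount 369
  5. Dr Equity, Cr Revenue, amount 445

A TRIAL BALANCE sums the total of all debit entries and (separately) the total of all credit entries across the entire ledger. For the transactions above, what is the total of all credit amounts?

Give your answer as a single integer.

Txn 1: credit+=188
Txn 2: credit+=443
Txn 3: credit+=317
Txn 4: credit+=369
Txn 5: credit+=445
Total credits = 1762

Answer: 1762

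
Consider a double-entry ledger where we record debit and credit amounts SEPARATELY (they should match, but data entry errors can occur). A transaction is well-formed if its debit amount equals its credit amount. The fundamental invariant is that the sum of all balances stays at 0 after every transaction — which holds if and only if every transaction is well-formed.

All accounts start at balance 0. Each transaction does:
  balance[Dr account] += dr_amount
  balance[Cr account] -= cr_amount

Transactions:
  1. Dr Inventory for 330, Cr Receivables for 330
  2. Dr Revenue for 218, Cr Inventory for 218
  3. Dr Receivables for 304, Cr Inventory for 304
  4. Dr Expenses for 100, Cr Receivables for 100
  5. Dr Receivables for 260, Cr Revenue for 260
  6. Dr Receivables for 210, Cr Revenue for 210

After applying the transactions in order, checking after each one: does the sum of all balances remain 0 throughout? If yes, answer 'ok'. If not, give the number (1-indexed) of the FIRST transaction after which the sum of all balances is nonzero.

After txn 1: dr=330 cr=330 sum_balances=0
After txn 2: dr=218 cr=218 sum_balances=0
After txn 3: dr=304 cr=304 sum_balances=0
After txn 4: dr=100 cr=100 sum_balances=0
After txn 5: dr=260 cr=260 sum_balances=0
After txn 6: dr=210 cr=210 sum_balances=0

Answer: ok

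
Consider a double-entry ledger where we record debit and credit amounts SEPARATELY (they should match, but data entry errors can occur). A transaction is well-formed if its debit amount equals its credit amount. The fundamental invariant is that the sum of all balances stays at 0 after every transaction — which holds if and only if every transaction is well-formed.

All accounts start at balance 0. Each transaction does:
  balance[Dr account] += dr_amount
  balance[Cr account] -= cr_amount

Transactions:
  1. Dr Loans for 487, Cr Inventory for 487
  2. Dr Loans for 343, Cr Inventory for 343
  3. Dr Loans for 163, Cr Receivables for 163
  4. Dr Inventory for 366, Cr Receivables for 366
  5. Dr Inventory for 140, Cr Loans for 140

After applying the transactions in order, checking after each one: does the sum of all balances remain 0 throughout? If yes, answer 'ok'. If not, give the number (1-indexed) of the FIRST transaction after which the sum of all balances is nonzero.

After txn 1: dr=487 cr=487 sum_balances=0
After txn 2: dr=343 cr=343 sum_balances=0
After txn 3: dr=163 cr=163 sum_balances=0
After txn 4: dr=366 cr=366 sum_balances=0
After txn 5: dr=140 cr=140 sum_balances=0

Answer: ok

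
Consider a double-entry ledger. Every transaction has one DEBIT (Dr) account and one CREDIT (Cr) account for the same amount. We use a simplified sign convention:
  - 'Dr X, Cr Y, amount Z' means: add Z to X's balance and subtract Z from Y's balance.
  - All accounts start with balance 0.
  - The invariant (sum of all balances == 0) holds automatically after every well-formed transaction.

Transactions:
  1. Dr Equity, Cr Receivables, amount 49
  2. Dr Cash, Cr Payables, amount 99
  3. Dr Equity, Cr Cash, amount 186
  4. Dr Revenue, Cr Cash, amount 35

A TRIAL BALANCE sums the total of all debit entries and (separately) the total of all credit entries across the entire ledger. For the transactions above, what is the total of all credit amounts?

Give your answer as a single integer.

Answer: 369

Derivation:
Txn 1: credit+=49
Txn 2: credit+=99
Txn 3: credit+=186
Txn 4: credit+=35
Total credits = 369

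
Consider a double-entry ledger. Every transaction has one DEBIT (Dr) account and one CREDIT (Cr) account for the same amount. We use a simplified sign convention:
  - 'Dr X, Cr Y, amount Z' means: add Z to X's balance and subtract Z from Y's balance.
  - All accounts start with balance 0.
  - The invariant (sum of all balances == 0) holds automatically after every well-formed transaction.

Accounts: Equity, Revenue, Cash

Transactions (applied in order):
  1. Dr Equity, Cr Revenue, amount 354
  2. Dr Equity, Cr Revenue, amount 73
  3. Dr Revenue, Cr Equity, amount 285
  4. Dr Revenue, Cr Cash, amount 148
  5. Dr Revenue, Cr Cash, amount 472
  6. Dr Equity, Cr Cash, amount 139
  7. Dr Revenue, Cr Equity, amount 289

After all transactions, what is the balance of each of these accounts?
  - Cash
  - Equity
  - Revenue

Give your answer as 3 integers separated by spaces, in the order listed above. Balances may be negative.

Answer: -759 -8 767

Derivation:
After txn 1 (Dr Equity, Cr Revenue, amount 354): Equity=354 Revenue=-354
After txn 2 (Dr Equity, Cr Revenue, amount 73): Equity=427 Revenue=-427
After txn 3 (Dr Revenue, Cr Equity, amount 285): Equity=142 Revenue=-142
After txn 4 (Dr Revenue, Cr Cash, amount 148): Cash=-148 Equity=142 Revenue=6
After txn 5 (Dr Revenue, Cr Cash, amount 472): Cash=-620 Equity=142 Revenue=478
After txn 6 (Dr Equity, Cr Cash, amount 139): Cash=-759 Equity=281 Revenue=478
After txn 7 (Dr Revenue, Cr Equity, amount 289): Cash=-759 Equity=-8 Revenue=767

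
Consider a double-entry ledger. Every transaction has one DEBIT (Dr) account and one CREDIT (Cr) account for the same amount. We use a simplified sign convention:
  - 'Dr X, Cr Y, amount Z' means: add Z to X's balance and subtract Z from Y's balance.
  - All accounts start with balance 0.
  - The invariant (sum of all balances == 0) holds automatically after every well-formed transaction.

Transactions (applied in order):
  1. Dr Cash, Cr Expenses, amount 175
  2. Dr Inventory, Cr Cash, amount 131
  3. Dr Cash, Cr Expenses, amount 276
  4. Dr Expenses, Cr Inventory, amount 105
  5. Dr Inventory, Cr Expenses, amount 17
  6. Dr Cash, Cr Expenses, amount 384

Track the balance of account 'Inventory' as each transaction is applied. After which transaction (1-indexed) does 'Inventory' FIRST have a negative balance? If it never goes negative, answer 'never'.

After txn 1: Inventory=0
After txn 2: Inventory=131
After txn 3: Inventory=131
After txn 4: Inventory=26
After txn 5: Inventory=43
After txn 6: Inventory=43

Answer: never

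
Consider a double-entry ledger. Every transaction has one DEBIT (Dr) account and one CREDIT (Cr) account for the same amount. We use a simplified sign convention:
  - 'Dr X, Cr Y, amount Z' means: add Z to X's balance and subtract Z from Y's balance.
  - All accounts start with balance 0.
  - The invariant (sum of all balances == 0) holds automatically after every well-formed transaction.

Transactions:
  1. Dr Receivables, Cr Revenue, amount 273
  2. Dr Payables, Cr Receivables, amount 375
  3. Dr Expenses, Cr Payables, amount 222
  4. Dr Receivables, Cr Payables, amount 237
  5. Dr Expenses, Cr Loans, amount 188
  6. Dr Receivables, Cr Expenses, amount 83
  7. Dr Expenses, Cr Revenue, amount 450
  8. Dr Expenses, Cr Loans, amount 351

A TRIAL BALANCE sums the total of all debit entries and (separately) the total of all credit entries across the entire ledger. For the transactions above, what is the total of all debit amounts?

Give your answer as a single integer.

Answer: 2179

Derivation:
Txn 1: debit+=273
Txn 2: debit+=375
Txn 3: debit+=222
Txn 4: debit+=237
Txn 5: debit+=188
Txn 6: debit+=83
Txn 7: debit+=450
Txn 8: debit+=351
Total debits = 2179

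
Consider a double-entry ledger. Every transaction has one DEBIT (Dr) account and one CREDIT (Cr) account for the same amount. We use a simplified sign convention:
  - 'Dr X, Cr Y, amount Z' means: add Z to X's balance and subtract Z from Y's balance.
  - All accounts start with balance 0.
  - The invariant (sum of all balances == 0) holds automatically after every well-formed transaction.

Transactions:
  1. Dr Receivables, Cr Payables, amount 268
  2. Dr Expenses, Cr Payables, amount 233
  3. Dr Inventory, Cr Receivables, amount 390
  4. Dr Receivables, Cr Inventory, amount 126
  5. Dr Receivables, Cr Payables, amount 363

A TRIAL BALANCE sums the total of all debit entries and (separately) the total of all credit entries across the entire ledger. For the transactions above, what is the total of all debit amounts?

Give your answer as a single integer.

Txn 1: debit+=268
Txn 2: debit+=233
Txn 3: debit+=390
Txn 4: debit+=126
Txn 5: debit+=363
Total debits = 1380

Answer: 1380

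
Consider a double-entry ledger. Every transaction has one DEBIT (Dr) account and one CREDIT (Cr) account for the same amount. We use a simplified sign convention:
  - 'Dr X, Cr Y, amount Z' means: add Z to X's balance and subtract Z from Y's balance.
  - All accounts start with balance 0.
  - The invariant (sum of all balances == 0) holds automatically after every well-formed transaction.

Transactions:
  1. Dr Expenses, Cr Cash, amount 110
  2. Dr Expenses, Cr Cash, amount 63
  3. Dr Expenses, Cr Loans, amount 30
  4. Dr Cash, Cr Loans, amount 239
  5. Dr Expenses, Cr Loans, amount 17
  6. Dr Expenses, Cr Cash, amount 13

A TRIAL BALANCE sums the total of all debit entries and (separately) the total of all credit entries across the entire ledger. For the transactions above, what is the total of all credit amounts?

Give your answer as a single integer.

Txn 1: credit+=110
Txn 2: credit+=63
Txn 3: credit+=30
Txn 4: credit+=239
Txn 5: credit+=17
Txn 6: credit+=13
Total credits = 472

Answer: 472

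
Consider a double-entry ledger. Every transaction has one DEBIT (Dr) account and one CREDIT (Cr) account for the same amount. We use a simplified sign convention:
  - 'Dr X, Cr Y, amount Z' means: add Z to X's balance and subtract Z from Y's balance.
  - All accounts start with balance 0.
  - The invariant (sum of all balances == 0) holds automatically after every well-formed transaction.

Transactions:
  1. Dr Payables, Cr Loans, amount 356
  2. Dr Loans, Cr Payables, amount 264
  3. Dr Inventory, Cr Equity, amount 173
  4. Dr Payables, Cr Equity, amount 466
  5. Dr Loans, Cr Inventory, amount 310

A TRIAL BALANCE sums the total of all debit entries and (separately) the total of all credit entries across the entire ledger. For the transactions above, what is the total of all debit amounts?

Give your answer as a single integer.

Txn 1: debit+=356
Txn 2: debit+=264
Txn 3: debit+=173
Txn 4: debit+=466
Txn 5: debit+=310
Total debits = 1569

Answer: 1569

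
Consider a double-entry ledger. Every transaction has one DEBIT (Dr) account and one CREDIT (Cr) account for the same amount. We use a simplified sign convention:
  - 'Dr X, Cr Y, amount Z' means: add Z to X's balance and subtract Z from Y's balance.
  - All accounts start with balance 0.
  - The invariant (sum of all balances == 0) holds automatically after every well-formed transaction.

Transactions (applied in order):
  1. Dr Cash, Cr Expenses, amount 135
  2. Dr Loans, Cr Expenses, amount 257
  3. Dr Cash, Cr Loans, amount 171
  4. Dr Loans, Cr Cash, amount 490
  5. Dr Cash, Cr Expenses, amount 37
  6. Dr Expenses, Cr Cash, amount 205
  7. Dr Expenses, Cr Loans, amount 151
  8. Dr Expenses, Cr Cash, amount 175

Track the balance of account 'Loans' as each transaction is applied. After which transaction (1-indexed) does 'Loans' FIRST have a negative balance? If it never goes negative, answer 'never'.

Answer: never

Derivation:
After txn 1: Loans=0
After txn 2: Loans=257
After txn 3: Loans=86
After txn 4: Loans=576
After txn 5: Loans=576
After txn 6: Loans=576
After txn 7: Loans=425
After txn 8: Loans=425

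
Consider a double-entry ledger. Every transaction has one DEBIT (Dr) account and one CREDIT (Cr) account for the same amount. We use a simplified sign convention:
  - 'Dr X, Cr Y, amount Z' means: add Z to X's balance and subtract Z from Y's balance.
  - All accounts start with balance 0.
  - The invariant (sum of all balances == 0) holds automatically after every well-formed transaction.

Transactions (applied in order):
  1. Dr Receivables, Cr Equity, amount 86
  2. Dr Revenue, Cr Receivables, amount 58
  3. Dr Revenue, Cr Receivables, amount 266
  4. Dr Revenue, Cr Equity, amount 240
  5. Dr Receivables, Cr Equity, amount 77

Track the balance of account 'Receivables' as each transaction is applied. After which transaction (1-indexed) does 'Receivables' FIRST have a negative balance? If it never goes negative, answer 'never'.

Answer: 3

Derivation:
After txn 1: Receivables=86
After txn 2: Receivables=28
After txn 3: Receivables=-238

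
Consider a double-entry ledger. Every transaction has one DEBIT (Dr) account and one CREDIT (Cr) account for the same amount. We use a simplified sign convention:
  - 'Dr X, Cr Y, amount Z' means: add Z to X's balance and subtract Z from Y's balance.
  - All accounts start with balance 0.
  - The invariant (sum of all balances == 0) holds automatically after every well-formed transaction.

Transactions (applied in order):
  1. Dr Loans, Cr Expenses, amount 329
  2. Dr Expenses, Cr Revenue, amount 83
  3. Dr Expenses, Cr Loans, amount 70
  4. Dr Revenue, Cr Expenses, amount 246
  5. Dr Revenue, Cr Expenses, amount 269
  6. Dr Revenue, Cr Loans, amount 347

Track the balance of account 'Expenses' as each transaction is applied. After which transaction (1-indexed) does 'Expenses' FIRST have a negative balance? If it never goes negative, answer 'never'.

Answer: 1

Derivation:
After txn 1: Expenses=-329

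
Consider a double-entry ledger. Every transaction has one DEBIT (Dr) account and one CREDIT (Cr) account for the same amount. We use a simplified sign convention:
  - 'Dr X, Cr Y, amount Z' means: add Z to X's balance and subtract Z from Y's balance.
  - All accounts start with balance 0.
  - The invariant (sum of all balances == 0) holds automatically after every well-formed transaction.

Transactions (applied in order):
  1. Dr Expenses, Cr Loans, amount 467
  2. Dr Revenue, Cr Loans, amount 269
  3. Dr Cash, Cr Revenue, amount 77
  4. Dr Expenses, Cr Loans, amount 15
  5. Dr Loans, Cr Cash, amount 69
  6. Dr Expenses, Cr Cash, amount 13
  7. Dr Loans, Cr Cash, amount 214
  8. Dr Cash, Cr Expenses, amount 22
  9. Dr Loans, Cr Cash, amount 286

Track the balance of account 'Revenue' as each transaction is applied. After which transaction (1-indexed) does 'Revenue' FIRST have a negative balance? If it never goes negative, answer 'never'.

After txn 1: Revenue=0
After txn 2: Revenue=269
After txn 3: Revenue=192
After txn 4: Revenue=192
After txn 5: Revenue=192
After txn 6: Revenue=192
After txn 7: Revenue=192
After txn 8: Revenue=192
After txn 9: Revenue=192

Answer: never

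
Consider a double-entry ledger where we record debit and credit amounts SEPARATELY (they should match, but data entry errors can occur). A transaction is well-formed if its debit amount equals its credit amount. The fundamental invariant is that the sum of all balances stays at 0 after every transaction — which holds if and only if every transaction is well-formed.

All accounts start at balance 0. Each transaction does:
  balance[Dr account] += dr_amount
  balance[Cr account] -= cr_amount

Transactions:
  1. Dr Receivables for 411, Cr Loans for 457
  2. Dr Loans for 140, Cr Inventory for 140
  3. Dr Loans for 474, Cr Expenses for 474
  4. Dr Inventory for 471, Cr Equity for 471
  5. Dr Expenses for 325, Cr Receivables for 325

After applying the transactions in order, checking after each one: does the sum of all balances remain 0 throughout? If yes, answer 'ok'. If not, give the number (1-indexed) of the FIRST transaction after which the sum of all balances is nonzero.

Answer: 1

Derivation:
After txn 1: dr=411 cr=457 sum_balances=-46
After txn 2: dr=140 cr=140 sum_balances=-46
After txn 3: dr=474 cr=474 sum_balances=-46
After txn 4: dr=471 cr=471 sum_balances=-46
After txn 5: dr=325 cr=325 sum_balances=-46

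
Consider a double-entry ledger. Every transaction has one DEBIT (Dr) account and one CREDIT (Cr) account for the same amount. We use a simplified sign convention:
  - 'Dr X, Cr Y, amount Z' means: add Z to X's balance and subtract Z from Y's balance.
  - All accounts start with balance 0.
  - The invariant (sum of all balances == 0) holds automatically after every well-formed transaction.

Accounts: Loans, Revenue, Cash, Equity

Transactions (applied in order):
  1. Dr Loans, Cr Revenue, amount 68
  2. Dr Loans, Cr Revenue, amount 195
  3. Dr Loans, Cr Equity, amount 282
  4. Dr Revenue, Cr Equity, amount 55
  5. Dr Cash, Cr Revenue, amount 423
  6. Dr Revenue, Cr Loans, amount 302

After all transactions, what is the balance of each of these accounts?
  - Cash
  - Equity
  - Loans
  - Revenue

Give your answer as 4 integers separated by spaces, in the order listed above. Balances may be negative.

After txn 1 (Dr Loans, Cr Revenue, amount 68): Loans=68 Revenue=-68
After txn 2 (Dr Loans, Cr Revenue, amount 195): Loans=263 Revenue=-263
After txn 3 (Dr Loans, Cr Equity, amount 282): Equity=-282 Loans=545 Revenue=-263
After txn 4 (Dr Revenue, Cr Equity, amount 55): Equity=-337 Loans=545 Revenue=-208
After txn 5 (Dr Cash, Cr Revenue, amount 423): Cash=423 Equity=-337 Loans=545 Revenue=-631
After txn 6 (Dr Revenue, Cr Loans, amount 302): Cash=423 Equity=-337 Loans=243 Revenue=-329

Answer: 423 -337 243 -329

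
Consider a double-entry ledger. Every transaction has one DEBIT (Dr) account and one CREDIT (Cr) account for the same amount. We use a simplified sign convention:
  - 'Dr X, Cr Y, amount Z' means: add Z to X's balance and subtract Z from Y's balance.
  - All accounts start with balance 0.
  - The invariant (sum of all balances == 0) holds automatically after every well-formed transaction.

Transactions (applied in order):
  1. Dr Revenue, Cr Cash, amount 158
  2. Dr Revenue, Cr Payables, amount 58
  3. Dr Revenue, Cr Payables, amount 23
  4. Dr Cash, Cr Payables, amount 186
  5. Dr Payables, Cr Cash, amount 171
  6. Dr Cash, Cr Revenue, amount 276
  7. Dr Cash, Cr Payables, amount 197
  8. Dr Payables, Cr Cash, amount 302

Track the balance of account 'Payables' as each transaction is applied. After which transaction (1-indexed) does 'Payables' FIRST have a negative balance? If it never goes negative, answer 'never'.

Answer: 2

Derivation:
After txn 1: Payables=0
After txn 2: Payables=-58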